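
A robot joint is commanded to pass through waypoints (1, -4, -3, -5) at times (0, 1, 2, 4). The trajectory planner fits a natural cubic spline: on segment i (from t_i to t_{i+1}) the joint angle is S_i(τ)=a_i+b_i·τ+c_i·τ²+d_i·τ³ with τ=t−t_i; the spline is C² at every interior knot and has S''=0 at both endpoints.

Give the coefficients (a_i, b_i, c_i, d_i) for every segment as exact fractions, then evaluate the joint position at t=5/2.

Δ: Δ0=-5, Δ1=1, Δ2=-1
row 1: diag=4, rhs=36; c'=1/4, d'=9
row 2: denom=6−1·1/4=23/4; d'=(-12−1·9)/(23/4)=-84/23
back: M2=-84/23
back: M1=9−1/4·-84/23=228/23
M: M0=0, M1=228/23, M2=-84/23, M3=0
seg 0: a=1, c=M0/2=0, d=(M1−M0)/(6·1)=38/23, b=Δ0−h0·(2M0+M1)/6=-153/23
seg 1: a=-4, c=M1/2=114/23, d=(M2−M1)/(6·1)=-52/23, b=Δ1−h1·(2M1+M2)/6=-39/23
seg 2: a=-3, c=M2/2=-42/23, d=(M3−M2)/(6·2)=7/23, b=Δ2−h2·(2M2+M3)/6=33/23
t_q=5/2 → seg 2, τ=1/2; S=-3+33/23·τ+-42/23·τ²+7/23·τ³=-497/184

  seg 0: a=1 b=-153/23 c=0 d=38/23
  seg 1: a=-4 b=-39/23 c=114/23 d=-52/23
  seg 2: a=-3 b=33/23 c=-42/23 d=7/23
S(5/2) = -497/184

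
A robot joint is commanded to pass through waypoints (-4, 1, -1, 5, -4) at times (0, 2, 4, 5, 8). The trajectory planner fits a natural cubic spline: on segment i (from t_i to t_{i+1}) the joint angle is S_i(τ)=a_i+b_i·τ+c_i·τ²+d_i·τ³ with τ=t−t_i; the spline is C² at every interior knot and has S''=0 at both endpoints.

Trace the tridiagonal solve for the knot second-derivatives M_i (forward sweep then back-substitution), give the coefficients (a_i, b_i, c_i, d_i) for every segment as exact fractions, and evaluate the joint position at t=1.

Δ: Δ0=5/2, Δ1=-1, Δ2=6, Δ3=-3
row 1: diag=8, rhs=-21; c'=1/4, d'=-21/8
row 2: denom=6−2·1/4=11/2; d'=(42−2·-21/8)/(11/2)=189/22
row 3: denom=8−1·2/11=86/11; d'=(-54−1·189/22)/(86/11)=-1377/172
back: M3=-1377/172
back: M2=189/22−2/11·-1377/172=432/43
back: M1=-21/8−1/4·432/43=-1767/344
M: M0=0, M1=-1767/344, M2=432/43, M3=-1377/172, M4=0
seg 0: a=-4, c=M0/2=0, d=(M1−M0)/(6·2)=-589/1376, b=Δ0−h0·(2M0+M1)/6=1449/344
seg 1: a=1, c=M1/2=-1767/688, d=(M2−M1)/(6·2)=1741/1376, b=Δ1−h1·(2M1+M2)/6=-159/172
seg 2: a=-1, c=M2/2=216/43, d=(M3−M2)/(6·1)=-1035/344, b=Δ2−h2·(2M2+M3)/6=1371/344
seg 3: a=5, c=M3/2=-1377/344, d=(M4−M3)/(6·3)=153/344, b=Δ3−h3·(2M3+M4)/6=861/172
t_q=1 → seg 0, τ=1; S=-4+1449/344·τ+0·τ²+-589/1376·τ³=-297/1376

  seg 0: a=-4 b=1449/344 c=0 d=-589/1376
  seg 1: a=1 b=-159/172 c=-1767/688 d=1741/1376
  seg 2: a=-1 b=1371/344 c=216/43 d=-1035/344
  seg 3: a=5 b=861/172 c=-1377/344 d=153/344
S(1) = -297/1376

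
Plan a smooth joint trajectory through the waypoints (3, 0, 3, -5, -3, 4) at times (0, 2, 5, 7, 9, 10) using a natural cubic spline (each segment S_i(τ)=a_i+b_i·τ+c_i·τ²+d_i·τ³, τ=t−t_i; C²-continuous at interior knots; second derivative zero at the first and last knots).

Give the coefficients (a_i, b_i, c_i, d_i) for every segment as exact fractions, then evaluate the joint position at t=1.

  seg 0: a=3 b=-4631/1882 c=0 d=226/941
  seg 1: a=0 b=793/1882 c=1356/941 d=-783/1882
  seg 2: a=3 b=-2038/941 c=-4335/1882 d=2609/3764
  seg 3: a=-5 b=-2881/941 c=1746/941 d=165/1882
  seg 4: a=-3 b=5093/941 c=2241/941 d=-747/941
S(1) = 1467/1882

Δ: Δ0=-3/2, Δ1=1, Δ2=-4, Δ3=1, Δ4=7
row 1: diag=10, rhs=15; c'=3/10, d'=3/2
row 2: denom=10−3·3/10=91/10; d'=(-30−3·3/2)/(91/10)=-345/91
row 3: denom=8−2·20/91=688/91; d'=(30−2·-345/91)/(688/91)=855/172
row 4: denom=6−2·91/344=941/172; d'=(36−2·855/172)/(941/172)=4482/941
back: M4=4482/941
back: M3=855/172−91/344·4482/941=3492/941
back: M2=-345/91−20/91·3492/941=-4335/941
back: M1=3/2−3/10·-4335/941=2712/941
M: M0=0, M1=2712/941, M2=-4335/941, M3=3492/941, M4=4482/941, M5=0
seg 0: a=3, c=M0/2=0, d=(M1−M0)/(6·2)=226/941, b=Δ0−h0·(2M0+M1)/6=-4631/1882
seg 1: a=0, c=M1/2=1356/941, d=(M2−M1)/(6·3)=-783/1882, b=Δ1−h1·(2M1+M2)/6=793/1882
seg 2: a=3, c=M2/2=-4335/1882, d=(M3−M2)/(6·2)=2609/3764, b=Δ2−h2·(2M2+M3)/6=-2038/941
seg 3: a=-5, c=M3/2=1746/941, d=(M4−M3)/(6·2)=165/1882, b=Δ3−h3·(2M3+M4)/6=-2881/941
seg 4: a=-3, c=M4/2=2241/941, d=(M5−M4)/(6·1)=-747/941, b=Δ4−h4·(2M4+M5)/6=5093/941
t_q=1 → seg 0, τ=1; S=3+-4631/1882·τ+0·τ²+226/941·τ³=1467/1882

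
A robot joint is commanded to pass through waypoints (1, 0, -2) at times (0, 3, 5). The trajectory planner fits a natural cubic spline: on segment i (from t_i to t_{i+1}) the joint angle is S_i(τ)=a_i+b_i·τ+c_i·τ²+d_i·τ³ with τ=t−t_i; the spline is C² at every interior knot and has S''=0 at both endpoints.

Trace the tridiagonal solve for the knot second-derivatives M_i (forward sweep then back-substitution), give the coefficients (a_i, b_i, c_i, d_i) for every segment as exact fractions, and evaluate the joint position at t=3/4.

  seg 0: a=1 b=-2/15 c=0 d=-1/45
  seg 1: a=0 b=-11/15 c=-1/5 d=1/30
S(3/4) = 57/64

Δ: Δ0=-1/3, Δ1=-1
row 1: diag=10, rhs=-4; c'=1/5, d'=-2/5
back: M1=-2/5
M: M0=0, M1=-2/5, M2=0
seg 0: a=1, c=M0/2=0, d=(M1−M0)/(6·3)=-1/45, b=Δ0−h0·(2M0+M1)/6=-2/15
seg 1: a=0, c=M1/2=-1/5, d=(M2−M1)/(6·2)=1/30, b=Δ1−h1·(2M1+M2)/6=-11/15
t_q=3/4 → seg 0, τ=3/4; S=1+-2/15·τ+0·τ²+-1/45·τ³=57/64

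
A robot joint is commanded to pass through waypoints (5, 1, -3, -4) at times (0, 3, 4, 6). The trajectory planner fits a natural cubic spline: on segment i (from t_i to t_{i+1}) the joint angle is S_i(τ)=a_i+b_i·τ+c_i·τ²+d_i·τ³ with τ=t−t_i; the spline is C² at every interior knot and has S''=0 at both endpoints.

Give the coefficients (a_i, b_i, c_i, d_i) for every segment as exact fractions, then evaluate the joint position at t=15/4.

  seg 0: a=5 b=-25/282 c=0 d=-13/94
  seg 1: a=1 b=-539/141 c=-117/94 d=301/282
  seg 2: a=-3 b=-877/282 c=92/47 d=-46/141
S(15/4) = -12735/6016

Δ: Δ0=-4/3, Δ1=-4, Δ2=-1/2
row 1: diag=8, rhs=-16; c'=1/8, d'=-2
row 2: denom=6−1·1/8=47/8; d'=(21−1·-2)/(47/8)=184/47
back: M2=184/47
back: M1=-2−1/8·184/47=-117/47
M: M0=0, M1=-117/47, M2=184/47, M3=0
seg 0: a=5, c=M0/2=0, d=(M1−M0)/(6·3)=-13/94, b=Δ0−h0·(2M0+M1)/6=-25/282
seg 1: a=1, c=M1/2=-117/94, d=(M2−M1)/(6·1)=301/282, b=Δ1−h1·(2M1+M2)/6=-539/141
seg 2: a=-3, c=M2/2=92/47, d=(M3−M2)/(6·2)=-46/141, b=Δ2−h2·(2M2+M3)/6=-877/282
t_q=15/4 → seg 1, τ=3/4; S=1+-539/141·τ+-117/94·τ²+301/282·τ³=-12735/6016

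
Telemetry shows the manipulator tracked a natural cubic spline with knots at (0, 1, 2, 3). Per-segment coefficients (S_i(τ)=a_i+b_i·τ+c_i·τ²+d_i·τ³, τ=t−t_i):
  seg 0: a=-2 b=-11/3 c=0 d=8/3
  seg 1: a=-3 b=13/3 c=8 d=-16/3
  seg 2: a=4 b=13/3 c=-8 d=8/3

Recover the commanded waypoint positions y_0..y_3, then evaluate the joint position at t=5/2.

y_0=-2 y_1=-3 y_2=4 y_3=3
S(5/2) = 9/2

y_0 = S_0(0) = a_0 = -2
y_1 = S_1(0) = a_1 = -3
y_2 = S_2(0) = a_2 = 4
y_3 = S_2(1) = 3
t_q=5/2 is in segment 2 (τ=1/2); S_2(τ)=9/2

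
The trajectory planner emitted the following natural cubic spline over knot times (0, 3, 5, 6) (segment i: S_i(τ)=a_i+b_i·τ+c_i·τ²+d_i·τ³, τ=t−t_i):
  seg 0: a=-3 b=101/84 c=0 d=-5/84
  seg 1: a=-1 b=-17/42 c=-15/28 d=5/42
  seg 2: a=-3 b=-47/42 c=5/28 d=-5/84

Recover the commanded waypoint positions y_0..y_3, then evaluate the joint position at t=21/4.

y_0 = S_0(0) = a_0 = -3
y_1 = S_1(0) = a_1 = -1
y_2 = S_2(0) = a_2 = -3
y_3 = S_2(1) = -4
t_q=21/4 is in segment 2 (τ=1/4); S_2(τ)=-837/256

y_0=-3 y_1=-1 y_2=-3 y_3=-4
S(21/4) = -837/256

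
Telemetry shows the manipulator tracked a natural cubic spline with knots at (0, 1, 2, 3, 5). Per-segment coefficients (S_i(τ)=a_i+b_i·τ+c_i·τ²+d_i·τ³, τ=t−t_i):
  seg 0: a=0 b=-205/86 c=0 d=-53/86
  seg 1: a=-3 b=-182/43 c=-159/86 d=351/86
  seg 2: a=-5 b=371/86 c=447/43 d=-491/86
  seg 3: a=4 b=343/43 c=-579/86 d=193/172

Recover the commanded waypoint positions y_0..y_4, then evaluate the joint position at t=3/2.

y_0=0 y_1=-3 y_2=-5 y_3=4 y_4=2
S(3/2) = -3487/688

y_0 = S_0(0) = a_0 = 0
y_1 = S_1(0) = a_1 = -3
y_2 = S_2(0) = a_2 = -5
y_3 = S_3(0) = a_3 = 4
y_4 = S_3(2) = 2
t_q=3/2 is in segment 1 (τ=1/2); S_1(τ)=-3487/688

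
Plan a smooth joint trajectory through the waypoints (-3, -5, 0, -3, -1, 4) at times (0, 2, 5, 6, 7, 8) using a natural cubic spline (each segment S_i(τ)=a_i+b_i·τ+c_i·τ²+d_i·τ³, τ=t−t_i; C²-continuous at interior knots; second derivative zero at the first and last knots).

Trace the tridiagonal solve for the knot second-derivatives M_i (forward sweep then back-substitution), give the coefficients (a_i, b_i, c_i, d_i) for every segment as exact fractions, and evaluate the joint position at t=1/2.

  seg 0: a=-3 b=-6497/3075 c=0 d=1711/6150
  seg 1: a=-5 b=3769/3075 c=1711/1025 d=-4681/9225
  seg 2: a=0 b=-7562/3075 c=-594/205 d=7247/3075
  seg 3: a=-3 b=-3641/3075 c=4277/1025 d=-608/615
  seg 4: a=-1 b=12901/3075 c=1237/1025 d=-1237/3075
S(1/2) = -13191/3280

Δ: Δ0=-1, Δ1=5/3, Δ2=-3, Δ3=2, Δ4=5
row 1: diag=10, rhs=16; c'=3/10, d'=8/5
row 2: denom=8−3·3/10=71/10; d'=(-28−3·8/5)/(71/10)=-328/71
row 3: denom=4−1·10/71=274/71; d'=(30−1·-328/71)/(274/71)=1229/137
row 4: denom=4−1·71/274=1025/274; d'=(18−1·1229/137)/(1025/274)=2474/1025
back: M4=2474/1025
back: M3=1229/137−71/274·2474/1025=8554/1025
back: M2=-328/71−10/71·8554/1025=-1188/205
back: M1=8/5−3/10·-1188/205=3422/1025
M: M0=0, M1=3422/1025, M2=-1188/205, M3=8554/1025, M4=2474/1025, M5=0
seg 0: a=-3, c=M0/2=0, d=(M1−M0)/(6·2)=1711/6150, b=Δ0−h0·(2M0+M1)/6=-6497/3075
seg 1: a=-5, c=M1/2=1711/1025, d=(M2−M1)/(6·3)=-4681/9225, b=Δ1−h1·(2M1+M2)/6=3769/3075
seg 2: a=0, c=M2/2=-594/205, d=(M3−M2)/(6·1)=7247/3075, b=Δ2−h2·(2M2+M3)/6=-7562/3075
seg 3: a=-3, c=M3/2=4277/1025, d=(M4−M3)/(6·1)=-608/615, b=Δ3−h3·(2M3+M4)/6=-3641/3075
seg 4: a=-1, c=M4/2=1237/1025, d=(M5−M4)/(6·1)=-1237/3075, b=Δ4−h4·(2M4+M5)/6=12901/3075
t_q=1/2 → seg 0, τ=1/2; S=-3+-6497/3075·τ+0·τ²+1711/6150·τ³=-13191/3280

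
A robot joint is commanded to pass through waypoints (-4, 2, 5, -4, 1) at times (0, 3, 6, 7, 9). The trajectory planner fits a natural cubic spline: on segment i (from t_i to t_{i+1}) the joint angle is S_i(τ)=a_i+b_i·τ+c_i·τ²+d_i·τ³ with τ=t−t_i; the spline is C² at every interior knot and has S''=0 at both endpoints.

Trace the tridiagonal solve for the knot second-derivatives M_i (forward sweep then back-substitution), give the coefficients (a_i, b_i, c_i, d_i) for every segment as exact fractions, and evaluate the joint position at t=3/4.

Δ: Δ0=2, Δ1=1, Δ2=-9, Δ3=5/2
row 1: diag=12, rhs=-6; c'=1/4, d'=-1/2
row 2: denom=8−3·1/4=29/4; d'=(-60−3·-1/2)/(29/4)=-234/29
row 3: denom=6−1·4/29=170/29; d'=(69−1·-234/29)/(170/29)=447/34
back: M3=447/34
back: M2=-234/29−4/29·447/34=-168/17
back: M1=-1/2−1/4·-168/17=67/34
M: M0=0, M1=67/34, M2=-168/17, M3=447/34, M4=0
seg 0: a=-4, c=M0/2=0, d=(M1−M0)/(6·3)=67/612, b=Δ0−h0·(2M0+M1)/6=69/68
seg 1: a=2, c=M1/2=67/68, d=(M2−M1)/(6·3)=-403/612, b=Δ1−h1·(2M1+M2)/6=135/34
seg 2: a=5, c=M2/2=-84/17, d=(M3−M2)/(6·1)=261/68, b=Δ2−h2·(2M2+M3)/6=-537/68
seg 3: a=-4, c=M3/2=447/68, d=(M4−M3)/(6·2)=-149/136, b=Δ3−h3·(2M3+M4)/6=-213/34
t_q=3/4 → seg 0, τ=3/4; S=-4+69/68·τ+0·τ²+67/612·τ³=-13895/4352

  seg 0: a=-4 b=69/68 c=0 d=67/612
  seg 1: a=2 b=135/34 c=67/68 d=-403/612
  seg 2: a=5 b=-537/68 c=-84/17 d=261/68
  seg 3: a=-4 b=-213/34 c=447/68 d=-149/136
S(3/4) = -13895/4352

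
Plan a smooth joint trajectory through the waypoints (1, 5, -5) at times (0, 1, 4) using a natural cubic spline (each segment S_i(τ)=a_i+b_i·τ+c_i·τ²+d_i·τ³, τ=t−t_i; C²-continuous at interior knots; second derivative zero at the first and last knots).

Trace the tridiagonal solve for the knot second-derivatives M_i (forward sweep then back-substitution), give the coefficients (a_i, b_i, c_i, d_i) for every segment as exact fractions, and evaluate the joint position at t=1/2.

Δ: Δ0=4, Δ1=-10/3
row 1: diag=8, rhs=-44; c'=3/8, d'=-11/2
back: M1=-11/2
M: M0=0, M1=-11/2, M2=0
seg 0: a=1, c=M0/2=0, d=(M1−M0)/(6·1)=-11/12, b=Δ0−h0·(2M0+M1)/6=59/12
seg 1: a=5, c=M1/2=-11/4, d=(M2−M1)/(6·3)=11/36, b=Δ1−h1·(2M1+M2)/6=13/6
t_q=1/2 → seg 0, τ=1/2; S=1+59/12·τ+0·τ²+-11/12·τ³=107/32

  seg 0: a=1 b=59/12 c=0 d=-11/12
  seg 1: a=5 b=13/6 c=-11/4 d=11/36
S(1/2) = 107/32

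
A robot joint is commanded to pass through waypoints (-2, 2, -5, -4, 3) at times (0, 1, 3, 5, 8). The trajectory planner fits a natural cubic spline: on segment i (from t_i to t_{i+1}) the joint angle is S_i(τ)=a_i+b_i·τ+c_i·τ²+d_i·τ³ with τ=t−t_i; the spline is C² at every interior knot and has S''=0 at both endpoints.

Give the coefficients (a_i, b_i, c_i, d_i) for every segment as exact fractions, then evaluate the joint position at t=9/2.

  seg 0: a=-2 b=865/156 c=0 d=-241/156
  seg 1: a=2 b=71/78 c=-241/52 d=379/312
  seg 2: a=-5 b=-119/39 c=69/26 d=-137/312
  seg 3: a=-4 b=179/78 c=1/52 d=-1/468
S(9/2) = -4233/832

Δ: Δ0=4, Δ1=-7/2, Δ2=1/2, Δ3=7/3
row 1: diag=6, rhs=-45; c'=1/3, d'=-15/2
row 2: denom=8−2·1/3=22/3; d'=(24−2·-15/2)/(22/3)=117/22
row 3: denom=10−2·3/11=104/11; d'=(11−2·117/22)/(104/11)=1/26
back: M3=1/26
back: M2=117/22−3/11·1/26=69/13
back: M1=-15/2−1/3·69/13=-241/26
M: M0=0, M1=-241/26, M2=69/13, M3=1/26, M4=0
seg 0: a=-2, c=M0/2=0, d=(M1−M0)/(6·1)=-241/156, b=Δ0−h0·(2M0+M1)/6=865/156
seg 1: a=2, c=M1/2=-241/52, d=(M2−M1)/(6·2)=379/312, b=Δ1−h1·(2M1+M2)/6=71/78
seg 2: a=-5, c=M2/2=69/26, d=(M3−M2)/(6·2)=-137/312, b=Δ2−h2·(2M2+M3)/6=-119/39
seg 3: a=-4, c=M3/2=1/52, d=(M4−M3)/(6·3)=-1/468, b=Δ3−h3·(2M3+M4)/6=179/78
t_q=9/2 → seg 2, τ=3/2; S=-5+-119/39·τ+69/26·τ²+-137/312·τ³=-4233/832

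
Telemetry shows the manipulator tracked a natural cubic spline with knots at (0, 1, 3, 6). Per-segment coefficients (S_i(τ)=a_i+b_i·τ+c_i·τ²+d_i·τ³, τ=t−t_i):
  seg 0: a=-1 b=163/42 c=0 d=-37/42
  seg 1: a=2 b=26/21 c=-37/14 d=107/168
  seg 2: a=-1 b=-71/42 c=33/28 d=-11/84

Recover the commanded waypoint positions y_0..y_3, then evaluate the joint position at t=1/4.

y_0 = S_0(0) = a_0 = -1
y_1 = S_1(0) = a_1 = 2
y_2 = S_2(0) = a_2 = -1
y_3 = S_2(3) = 1
t_q=1/4 is in segment 0 (τ=1/4); S_0(τ)=-39/896

y_0=-1 y_1=2 y_2=-1 y_3=1
S(1/4) = -39/896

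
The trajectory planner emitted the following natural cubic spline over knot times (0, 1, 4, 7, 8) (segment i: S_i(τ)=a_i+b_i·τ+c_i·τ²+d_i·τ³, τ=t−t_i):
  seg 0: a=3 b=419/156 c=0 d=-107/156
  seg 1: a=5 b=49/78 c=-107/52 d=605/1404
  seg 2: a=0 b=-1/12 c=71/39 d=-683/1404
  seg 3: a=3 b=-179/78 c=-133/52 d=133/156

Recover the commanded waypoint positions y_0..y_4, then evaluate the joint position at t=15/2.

y_0=3 y_1=5 y_2=0 y_3=3 y_4=-1
S(15/2) = 549/416

y_0 = S_0(0) = a_0 = 3
y_1 = S_1(0) = a_1 = 5
y_2 = S_2(0) = a_2 = 0
y_3 = S_3(0) = a_3 = 3
y_4 = S_3(1) = -1
t_q=15/2 is in segment 3 (τ=1/2); S_3(τ)=549/416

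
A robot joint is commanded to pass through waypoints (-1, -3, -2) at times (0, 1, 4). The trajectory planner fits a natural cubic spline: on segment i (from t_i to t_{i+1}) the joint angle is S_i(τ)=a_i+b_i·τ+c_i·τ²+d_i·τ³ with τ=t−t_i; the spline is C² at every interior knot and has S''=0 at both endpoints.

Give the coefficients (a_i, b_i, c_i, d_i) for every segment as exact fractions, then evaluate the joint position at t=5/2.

Δ: Δ0=-2, Δ1=1/3
row 1: diag=8, rhs=14; c'=3/8, d'=7/4
back: M1=7/4
M: M0=0, M1=7/4, M2=0
seg 0: a=-1, c=M0/2=0, d=(M1−M0)/(6·1)=7/24, b=Δ0−h0·(2M0+M1)/6=-55/24
seg 1: a=-3, c=M1/2=7/8, d=(M2−M1)/(6·3)=-7/72, b=Δ1−h1·(2M1+M2)/6=-17/12
t_q=5/2 → seg 1, τ=3/2; S=-3+-17/12·τ+7/8·τ²+-7/72·τ³=-223/64

  seg 0: a=-1 b=-55/24 c=0 d=7/24
  seg 1: a=-3 b=-17/12 c=7/8 d=-7/72
S(5/2) = -223/64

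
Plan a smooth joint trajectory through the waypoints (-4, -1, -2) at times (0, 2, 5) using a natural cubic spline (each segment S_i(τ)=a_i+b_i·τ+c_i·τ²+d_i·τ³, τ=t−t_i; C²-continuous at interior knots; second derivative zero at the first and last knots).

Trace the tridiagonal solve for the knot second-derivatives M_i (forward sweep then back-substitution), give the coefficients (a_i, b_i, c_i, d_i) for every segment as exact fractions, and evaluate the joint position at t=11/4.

  seg 0: a=-4 b=28/15 c=0 d=-11/120
  seg 1: a=-1 b=23/30 c=-11/20 d=11/180
S(11/4) = -907/1280

Δ: Δ0=3/2, Δ1=-1/3
row 1: diag=10, rhs=-11; c'=3/10, d'=-11/10
back: M1=-11/10
M: M0=0, M1=-11/10, M2=0
seg 0: a=-4, c=M0/2=0, d=(M1−M0)/(6·2)=-11/120, b=Δ0−h0·(2M0+M1)/6=28/15
seg 1: a=-1, c=M1/2=-11/20, d=(M2−M1)/(6·3)=11/180, b=Δ1−h1·(2M1+M2)/6=23/30
t_q=11/4 → seg 1, τ=3/4; S=-1+23/30·τ+-11/20·τ²+11/180·τ³=-907/1280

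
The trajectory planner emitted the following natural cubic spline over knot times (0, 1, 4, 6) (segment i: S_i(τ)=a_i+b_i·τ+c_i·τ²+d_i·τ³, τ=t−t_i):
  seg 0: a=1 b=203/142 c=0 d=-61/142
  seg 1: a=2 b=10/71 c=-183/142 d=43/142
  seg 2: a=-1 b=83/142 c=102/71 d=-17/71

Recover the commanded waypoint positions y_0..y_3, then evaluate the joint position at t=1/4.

y_0=1 y_1=2 y_2=-1 y_3=4
S(1/4) = 12275/9088

y_0 = S_0(0) = a_0 = 1
y_1 = S_1(0) = a_1 = 2
y_2 = S_2(0) = a_2 = -1
y_3 = S_2(2) = 4
t_q=1/4 is in segment 0 (τ=1/4); S_0(τ)=12275/9088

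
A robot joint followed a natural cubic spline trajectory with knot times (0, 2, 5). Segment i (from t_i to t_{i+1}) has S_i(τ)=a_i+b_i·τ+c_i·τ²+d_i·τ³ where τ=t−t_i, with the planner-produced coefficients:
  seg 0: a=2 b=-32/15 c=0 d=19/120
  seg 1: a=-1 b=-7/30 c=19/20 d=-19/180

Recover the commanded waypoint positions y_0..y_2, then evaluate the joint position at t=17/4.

y_0=2 y_1=-1 y_2=4
S(17/4) = 533/256

y_0 = S_0(0) = a_0 = 2
y_1 = S_1(0) = a_1 = -1
y_2 = S_1(3) = 4
t_q=17/4 is in segment 1 (τ=9/4); S_1(τ)=533/256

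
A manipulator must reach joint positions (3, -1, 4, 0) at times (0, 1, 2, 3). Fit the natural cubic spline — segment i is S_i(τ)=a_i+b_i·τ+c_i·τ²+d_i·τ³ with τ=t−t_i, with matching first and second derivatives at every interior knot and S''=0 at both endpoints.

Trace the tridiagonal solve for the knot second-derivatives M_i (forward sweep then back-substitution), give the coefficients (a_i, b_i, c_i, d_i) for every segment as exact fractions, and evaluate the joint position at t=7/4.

  seg 0: a=3 b=-7 c=0 d=3
  seg 1: a=-1 b=2 c=9 d=-6
  seg 2: a=4 b=2 c=-9 d=3
S(7/4) = 97/32

Δ: Δ0=-4, Δ1=5, Δ2=-4
row 1: diag=4, rhs=54; c'=1/4, d'=27/2
row 2: denom=4−1·1/4=15/4; d'=(-54−1·27/2)/(15/4)=-18
back: M2=-18
back: M1=27/2−1/4·-18=18
M: M0=0, M1=18, M2=-18, M3=0
seg 0: a=3, c=M0/2=0, d=(M1−M0)/(6·1)=3, b=Δ0−h0·(2M0+M1)/6=-7
seg 1: a=-1, c=M1/2=9, d=(M2−M1)/(6·1)=-6, b=Δ1−h1·(2M1+M2)/6=2
seg 2: a=4, c=M2/2=-9, d=(M3−M2)/(6·1)=3, b=Δ2−h2·(2M2+M3)/6=2
t_q=7/4 → seg 1, τ=3/4; S=-1+2·τ+9·τ²+-6·τ³=97/32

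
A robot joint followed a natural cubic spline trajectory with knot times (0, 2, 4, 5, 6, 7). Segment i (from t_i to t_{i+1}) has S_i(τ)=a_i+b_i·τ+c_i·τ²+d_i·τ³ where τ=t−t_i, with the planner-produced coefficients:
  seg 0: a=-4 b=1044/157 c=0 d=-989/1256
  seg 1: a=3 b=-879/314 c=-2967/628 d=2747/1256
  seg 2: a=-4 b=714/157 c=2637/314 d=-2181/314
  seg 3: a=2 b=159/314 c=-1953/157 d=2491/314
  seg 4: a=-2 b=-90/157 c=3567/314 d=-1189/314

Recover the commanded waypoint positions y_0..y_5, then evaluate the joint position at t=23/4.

y_0=-4 y_1=3 y_2=-4 y_3=2 y_4=-2 y_5=5
S(23/4) = -25535/20096

y_0 = S_0(0) = a_0 = -4
y_1 = S_1(0) = a_1 = 3
y_2 = S_2(0) = a_2 = -4
y_3 = S_3(0) = a_3 = 2
y_4 = S_4(0) = a_4 = -2
y_5 = S_4(1) = 5
t_q=23/4 is in segment 3 (τ=3/4); S_3(τ)=-25535/20096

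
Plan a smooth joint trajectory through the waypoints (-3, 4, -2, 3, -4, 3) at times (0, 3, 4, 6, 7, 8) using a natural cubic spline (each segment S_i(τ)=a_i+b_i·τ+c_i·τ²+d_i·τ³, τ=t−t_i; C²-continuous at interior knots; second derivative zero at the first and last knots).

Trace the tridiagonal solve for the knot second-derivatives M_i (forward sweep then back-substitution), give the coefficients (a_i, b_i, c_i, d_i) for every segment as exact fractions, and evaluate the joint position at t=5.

  seg 0: a=-3 b=37033/5718 c=0 d=-7897/17154
  seg 1: a=4 b=-17020/2859 c=-7897/1906 d=23423/5718
  seg 2: a=-2 b=-11153/5718 c=7763/953 d=-16927/5718
  seg 3: a=3 b=-27965/5718 c=-9164/953 d=42923/5718
  seg 4: a=-4 b=-4582/2859 c=24595/1906 d=-24595/5718
S(5) = 1177/953

Δ: Δ0=7/3, Δ1=-6, Δ2=5/2, Δ3=-7, Δ4=7
row 1: diag=8, rhs=-50; c'=1/8, d'=-25/4
row 2: denom=6−1·1/8=47/8; d'=(51−1·-25/4)/(47/8)=458/47
row 3: denom=6−2·16/47=250/47; d'=(-57−2·458/47)/(250/47)=-719/50
row 4: denom=4−1·47/250=953/250; d'=(84−1·-719/50)/(953/250)=24595/953
back: M4=24595/953
back: M3=-719/50−47/250·24595/953=-18328/953
back: M2=458/47−16/47·-18328/953=15526/953
back: M1=-25/4−1/8·15526/953=-7897/953
M: M0=0, M1=-7897/953, M2=15526/953, M3=-18328/953, M4=24595/953, M5=0
seg 0: a=-3, c=M0/2=0, d=(M1−M0)/(6·3)=-7897/17154, b=Δ0−h0·(2M0+M1)/6=37033/5718
seg 1: a=4, c=M1/2=-7897/1906, d=(M2−M1)/(6·1)=23423/5718, b=Δ1−h1·(2M1+M2)/6=-17020/2859
seg 2: a=-2, c=M2/2=7763/953, d=(M3−M2)/(6·2)=-16927/5718, b=Δ2−h2·(2M2+M3)/6=-11153/5718
seg 3: a=3, c=M3/2=-9164/953, d=(M4−M3)/(6·1)=42923/5718, b=Δ3−h3·(2M3+M4)/6=-27965/5718
seg 4: a=-4, c=M4/2=24595/1906, d=(M5−M4)/(6·1)=-24595/5718, b=Δ4−h4·(2M4+M5)/6=-4582/2859
t_q=5 → seg 2, τ=1; S=-2+-11153/5718·τ+7763/953·τ²+-16927/5718·τ³=1177/953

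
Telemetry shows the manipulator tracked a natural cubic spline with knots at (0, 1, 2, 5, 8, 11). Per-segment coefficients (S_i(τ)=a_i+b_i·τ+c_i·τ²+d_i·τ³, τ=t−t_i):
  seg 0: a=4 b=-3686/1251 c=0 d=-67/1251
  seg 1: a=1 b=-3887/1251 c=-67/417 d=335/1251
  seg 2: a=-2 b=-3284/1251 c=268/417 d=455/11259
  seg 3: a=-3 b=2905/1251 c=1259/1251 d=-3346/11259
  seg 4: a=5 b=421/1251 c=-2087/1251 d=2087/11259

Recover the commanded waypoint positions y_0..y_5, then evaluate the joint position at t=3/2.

y_0=4 y_1=1 y_2=-2 y_3=-3 y_4=5 y_5=-4
S(3/2) = -623/1112

y_0 = S_0(0) = a_0 = 4
y_1 = S_1(0) = a_1 = 1
y_2 = S_2(0) = a_2 = -2
y_3 = S_3(0) = a_3 = -3
y_4 = S_4(0) = a_4 = 5
y_5 = S_4(3) = -4
t_q=3/2 is in segment 1 (τ=1/2); S_1(τ)=-623/1112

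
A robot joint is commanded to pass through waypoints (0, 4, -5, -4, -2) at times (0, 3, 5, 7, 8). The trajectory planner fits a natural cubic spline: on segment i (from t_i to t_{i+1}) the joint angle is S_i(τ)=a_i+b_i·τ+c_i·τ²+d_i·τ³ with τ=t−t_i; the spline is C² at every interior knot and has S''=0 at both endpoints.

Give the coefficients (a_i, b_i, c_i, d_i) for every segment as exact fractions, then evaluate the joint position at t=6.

Δ: Δ0=4/3, Δ1=-9/2, Δ2=1/2, Δ3=2
row 1: diag=10, rhs=-35; c'=1/5, d'=-7/2
row 2: denom=8−2·1/5=38/5; d'=(30−2·-7/2)/(38/5)=185/38
row 3: denom=6−2·5/19=104/19; d'=(9−2·185/38)/(104/19)=-7/52
back: M3=-7/52
back: M2=185/38−5/19·-7/52=255/52
back: M1=-7/2−1/5·255/52=-233/52
M: M0=0, M1=-233/52, M2=255/52, M3=-7/52, M4=0
seg 0: a=0, c=M0/2=0, d=(M1−M0)/(6·3)=-233/936, b=Δ0−h0·(2M0+M1)/6=1115/312
seg 1: a=4, c=M1/2=-233/104, d=(M2−M1)/(6·2)=61/78, b=Δ1−h1·(2M1+M2)/6=-491/156
seg 2: a=-5, c=M2/2=255/104, d=(M3−M2)/(6·2)=-131/312, b=Δ2−h2·(2M2+M3)/6=-425/156
seg 3: a=-4, c=M3/2=-7/104, d=(M4−M3)/(6·1)=7/312, b=Δ3−h3·(2M3+M4)/6=319/156
t_q=6 → seg 2, τ=1; S=-5+-425/156·τ+255/104·τ²+-131/312·τ³=-74/13

  seg 0: a=0 b=1115/312 c=0 d=-233/936
  seg 1: a=4 b=-491/156 c=-233/104 d=61/78
  seg 2: a=-5 b=-425/156 c=255/104 d=-131/312
  seg 3: a=-4 b=319/156 c=-7/104 d=7/312
S(6) = -74/13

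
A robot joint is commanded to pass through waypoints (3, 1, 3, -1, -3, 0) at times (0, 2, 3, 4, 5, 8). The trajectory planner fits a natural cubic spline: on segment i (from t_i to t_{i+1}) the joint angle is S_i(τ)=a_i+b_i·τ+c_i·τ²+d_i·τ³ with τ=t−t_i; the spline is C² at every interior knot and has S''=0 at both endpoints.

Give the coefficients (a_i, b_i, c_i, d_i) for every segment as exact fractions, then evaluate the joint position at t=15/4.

  seg 0: a=3 b=-1759/665 c=0 d=547/1330
  seg 1: a=1 b=1523/665 c=1641/665 d=-262/95
  seg 2: a=3 b=-697/665 c=-3861/665 d=1898/665
  seg 3: a=-1 b=-545/133 c=1833/665 d=-438/665
  seg 4: a=-3 b=-373/665 c=519/665 d=-173/1995
S(15/4) = 3237/21280

Δ: Δ0=-1, Δ1=2, Δ2=-4, Δ3=-2, Δ4=1
row 1: diag=6, rhs=18; c'=1/6, d'=3
row 2: denom=4−1·1/6=23/6; d'=(-36−1·3)/(23/6)=-234/23
row 3: denom=4−1·6/23=86/23; d'=(12−1·-234/23)/(86/23)=255/43
row 4: denom=8−1·23/86=665/86; d'=(18−1·255/43)/(665/86)=1038/665
back: M4=1038/665
back: M3=255/43−23/86·1038/665=3666/665
back: M2=-234/23−6/23·3666/665=-7722/665
back: M1=3−1/6·-7722/665=3282/665
M: M0=0, M1=3282/665, M2=-7722/665, M3=3666/665, M4=1038/665, M5=0
seg 0: a=3, c=M0/2=0, d=(M1−M0)/(6·2)=547/1330, b=Δ0−h0·(2M0+M1)/6=-1759/665
seg 1: a=1, c=M1/2=1641/665, d=(M2−M1)/(6·1)=-262/95, b=Δ1−h1·(2M1+M2)/6=1523/665
seg 2: a=3, c=M2/2=-3861/665, d=(M3−M2)/(6·1)=1898/665, b=Δ2−h2·(2M2+M3)/6=-697/665
seg 3: a=-1, c=M3/2=1833/665, d=(M4−M3)/(6·1)=-438/665, b=Δ3−h3·(2M3+M4)/6=-545/133
seg 4: a=-3, c=M4/2=519/665, d=(M5−M4)/(6·3)=-173/1995, b=Δ4−h4·(2M4+M5)/6=-373/665
t_q=15/4 → seg 2, τ=3/4; S=3+-697/665·τ+-3861/665·τ²+1898/665·τ³=3237/21280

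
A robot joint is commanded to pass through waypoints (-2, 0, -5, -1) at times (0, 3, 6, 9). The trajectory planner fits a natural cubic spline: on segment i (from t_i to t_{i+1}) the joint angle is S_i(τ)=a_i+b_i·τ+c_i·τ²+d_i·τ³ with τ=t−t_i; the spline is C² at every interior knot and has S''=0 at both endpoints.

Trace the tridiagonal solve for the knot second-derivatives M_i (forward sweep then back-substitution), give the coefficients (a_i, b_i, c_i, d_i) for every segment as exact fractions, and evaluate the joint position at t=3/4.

Δ: Δ0=2/3, Δ1=-5/3, Δ2=4/3
row 1: diag=12, rhs=-14; c'=1/4, d'=-7/6
row 2: denom=12−3·1/4=45/4; d'=(18−3·-7/6)/(45/4)=86/45
back: M2=86/45
back: M1=-7/6−1/4·86/45=-74/45
M: M0=0, M1=-74/45, M2=86/45, M3=0
seg 0: a=-2, c=M0/2=0, d=(M1−M0)/(6·3)=-37/405, b=Δ0−h0·(2M0+M1)/6=67/45
seg 1: a=0, c=M1/2=-37/45, d=(M2−M1)/(6·3)=16/81, b=Δ1−h1·(2M1+M2)/6=-44/45
seg 2: a=-5, c=M2/2=43/45, d=(M3−M2)/(6·3)=-43/405, b=Δ2−h2·(2M2+M3)/6=-26/45
t_q=3/4 → seg 0, τ=3/4; S=-2+67/45·τ+0·τ²+-37/405·τ³=-59/64

  seg 0: a=-2 b=67/45 c=0 d=-37/405
  seg 1: a=0 b=-44/45 c=-37/45 d=16/81
  seg 2: a=-5 b=-26/45 c=43/45 d=-43/405
S(3/4) = -59/64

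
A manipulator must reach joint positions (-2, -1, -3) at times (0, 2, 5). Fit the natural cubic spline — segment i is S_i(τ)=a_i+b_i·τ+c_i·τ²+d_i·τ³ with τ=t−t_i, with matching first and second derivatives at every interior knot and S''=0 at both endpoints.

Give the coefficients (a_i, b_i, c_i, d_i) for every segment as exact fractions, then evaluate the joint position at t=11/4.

Δ: Δ0=1/2, Δ1=-2/3
row 1: diag=10, rhs=-7; c'=3/10, d'=-7/10
back: M1=-7/10
M: M0=0, M1=-7/10, M2=0
seg 0: a=-2, c=M0/2=0, d=(M1−M0)/(6·2)=-7/120, b=Δ0−h0·(2M0+M1)/6=11/15
seg 1: a=-1, c=M1/2=-7/20, d=(M2−M1)/(6·3)=7/180, b=Δ1−h1·(2M1+M2)/6=1/30
t_q=11/4 → seg 1, τ=3/4; S=-1+1/30·τ+-7/20·τ²+7/180·τ³=-1479/1280

  seg 0: a=-2 b=11/15 c=0 d=-7/120
  seg 1: a=-1 b=1/30 c=-7/20 d=7/180
S(11/4) = -1479/1280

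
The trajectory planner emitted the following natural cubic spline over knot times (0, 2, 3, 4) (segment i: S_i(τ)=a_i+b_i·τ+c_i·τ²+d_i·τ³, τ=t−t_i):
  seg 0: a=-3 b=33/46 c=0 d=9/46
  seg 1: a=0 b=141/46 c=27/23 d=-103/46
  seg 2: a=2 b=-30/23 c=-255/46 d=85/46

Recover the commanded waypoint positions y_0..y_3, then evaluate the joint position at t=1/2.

y_0=-3 y_1=0 y_2=2 y_3=-3
S(1/2) = -963/368

y_0 = S_0(0) = a_0 = -3
y_1 = S_1(0) = a_1 = 0
y_2 = S_2(0) = a_2 = 2
y_3 = S_2(1) = -3
t_q=1/2 is in segment 0 (τ=1/2); S_0(τ)=-963/368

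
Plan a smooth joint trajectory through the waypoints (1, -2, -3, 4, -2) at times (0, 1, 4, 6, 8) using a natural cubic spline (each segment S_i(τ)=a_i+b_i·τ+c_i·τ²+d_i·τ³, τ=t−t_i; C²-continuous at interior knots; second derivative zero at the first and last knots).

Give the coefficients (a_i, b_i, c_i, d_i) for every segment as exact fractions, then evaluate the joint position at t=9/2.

Δ: Δ0=-3, Δ1=-1/3, Δ2=7/2, Δ3=-3
row 1: diag=8, rhs=16; c'=3/8, d'=2
row 2: denom=10−3·3/8=71/8; d'=(23−3·2)/(71/8)=136/71
row 3: denom=8−2·16/71=536/71; d'=(-39−2·136/71)/(536/71)=-3041/536
back: M3=-3041/536
back: M2=136/71−16/71·-3041/536=214/67
back: M1=2−3/8·214/67=215/268
M: M0=0, M1=215/268, M2=214/67, M3=-3041/536, M4=0
seg 0: a=1, c=M0/2=0, d=(M1−M0)/(6·1)=215/1608, b=Δ0−h0·(2M0+M1)/6=-5039/1608
seg 1: a=-2, c=M1/2=215/536, d=(M2−M1)/(6·3)=641/4824, b=Δ1−h1·(2M1+M2)/6=-2197/804
seg 2: a=-3, c=M2/2=107/67, d=(M3−M2)/(6·2)=-4753/6432, b=Δ2−h2·(2M2+M3)/6=5245/1608
seg 3: a=4, c=M3/2=-3041/1072, d=(M4−M3)/(6·2)=3041/6432, b=Δ3−h3·(2M3+M4)/6=629/804
t_q=9/2 → seg 2, τ=1/2; S=-3+5245/1608·τ+107/67·τ²+-4753/6432·τ³=-18219/17152

  seg 0: a=1 b=-5039/1608 c=0 d=215/1608
  seg 1: a=-2 b=-2197/804 c=215/536 d=641/4824
  seg 2: a=-3 b=5245/1608 c=107/67 d=-4753/6432
  seg 3: a=4 b=629/804 c=-3041/1072 d=3041/6432
S(9/2) = -18219/17152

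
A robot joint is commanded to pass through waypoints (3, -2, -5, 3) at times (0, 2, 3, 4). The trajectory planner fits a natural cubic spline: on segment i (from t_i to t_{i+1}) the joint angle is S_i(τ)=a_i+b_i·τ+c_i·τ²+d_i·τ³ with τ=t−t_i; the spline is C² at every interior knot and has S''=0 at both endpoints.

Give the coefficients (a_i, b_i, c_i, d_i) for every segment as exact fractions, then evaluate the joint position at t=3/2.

Δ: Δ0=-5/2, Δ1=-3, Δ2=8
row 1: diag=6, rhs=-3; c'=1/6, d'=-1/2
row 2: denom=4−1·1/6=23/6; d'=(66−1·-1/2)/(23/6)=399/23
back: M2=399/23
back: M1=-1/2−1/6·399/23=-78/23
M: M0=0, M1=-78/23, M2=399/23, M3=0
seg 0: a=3, c=M0/2=0, d=(M1−M0)/(6·2)=-13/46, b=Δ0−h0·(2M0+M1)/6=-63/46
seg 1: a=-2, c=M1/2=-39/23, d=(M2−M1)/(6·1)=159/46, b=Δ1−h1·(2M1+M2)/6=-219/46
seg 2: a=-5, c=M2/2=399/46, d=(M3−M2)/(6·1)=-133/46, b=Δ2−h2·(2M2+M3)/6=51/23
t_q=3/2 → seg 0, τ=3/2; S=3+-63/46·τ+0·τ²+-13/46·τ³=-3/368

  seg 0: a=3 b=-63/46 c=0 d=-13/46
  seg 1: a=-2 b=-219/46 c=-39/23 d=159/46
  seg 2: a=-5 b=51/23 c=399/46 d=-133/46
S(3/2) = -3/368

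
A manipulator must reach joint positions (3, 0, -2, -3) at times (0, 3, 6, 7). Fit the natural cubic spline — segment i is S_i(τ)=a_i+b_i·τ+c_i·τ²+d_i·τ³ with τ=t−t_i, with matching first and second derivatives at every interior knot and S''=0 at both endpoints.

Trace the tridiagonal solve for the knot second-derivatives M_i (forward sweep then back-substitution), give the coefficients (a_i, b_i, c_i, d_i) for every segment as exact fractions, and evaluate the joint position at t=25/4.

  seg 0: a=3 b=-98/87 c=0 d=11/783
  seg 1: a=0 b=-65/87 c=11/87 d=-26/783
  seg 2: a=-2 b=-77/87 c=-5/29 d=5/87
S(25/4) = -4141/1856

Δ: Δ0=-1, Δ1=-2/3, Δ2=-1
row 1: diag=12, rhs=2; c'=1/4, d'=1/6
row 2: denom=8−3·1/4=29/4; d'=(-2−3·1/6)/(29/4)=-10/29
back: M2=-10/29
back: M1=1/6−1/4·-10/29=22/87
M: M0=0, M1=22/87, M2=-10/29, M3=0
seg 0: a=3, c=M0/2=0, d=(M1−M0)/(6·3)=11/783, b=Δ0−h0·(2M0+M1)/6=-98/87
seg 1: a=0, c=M1/2=11/87, d=(M2−M1)/(6·3)=-26/783, b=Δ1−h1·(2M1+M2)/6=-65/87
seg 2: a=-2, c=M2/2=-5/29, d=(M3−M2)/(6·1)=5/87, b=Δ2−h2·(2M2+M3)/6=-77/87
t_q=25/4 → seg 2, τ=1/4; S=-2+-77/87·τ+-5/29·τ²+5/87·τ³=-4141/1856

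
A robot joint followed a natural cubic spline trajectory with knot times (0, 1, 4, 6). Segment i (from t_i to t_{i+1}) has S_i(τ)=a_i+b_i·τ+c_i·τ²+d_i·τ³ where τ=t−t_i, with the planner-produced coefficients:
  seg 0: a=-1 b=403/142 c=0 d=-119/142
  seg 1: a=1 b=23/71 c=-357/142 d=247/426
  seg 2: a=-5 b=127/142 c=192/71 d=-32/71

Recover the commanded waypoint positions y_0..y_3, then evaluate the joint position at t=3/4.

y_0=-1 y_1=1 y_2=-5 y_3=4
S(3/4) = 7043/9088

y_0 = S_0(0) = a_0 = -1
y_1 = S_1(0) = a_1 = 1
y_2 = S_2(0) = a_2 = -5
y_3 = S_2(2) = 4
t_q=3/4 is in segment 0 (τ=3/4); S_0(τ)=7043/9088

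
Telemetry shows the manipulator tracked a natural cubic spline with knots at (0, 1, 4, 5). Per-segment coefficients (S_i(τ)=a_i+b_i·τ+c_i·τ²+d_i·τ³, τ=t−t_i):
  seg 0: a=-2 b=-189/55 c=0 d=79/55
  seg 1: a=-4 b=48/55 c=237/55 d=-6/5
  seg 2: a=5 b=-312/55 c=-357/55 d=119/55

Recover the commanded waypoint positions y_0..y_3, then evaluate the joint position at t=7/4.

y_0 = S_0(0) = a_0 = -2
y_1 = S_1(0) = a_1 = -4
y_2 = S_2(0) = a_2 = 5
y_3 = S_2(1) = -5
t_q=7/4 is in segment 1 (τ=3/4); S_1(τ)=-2513/1760

y_0=-2 y_1=-4 y_2=5 y_3=-5
S(7/4) = -2513/1760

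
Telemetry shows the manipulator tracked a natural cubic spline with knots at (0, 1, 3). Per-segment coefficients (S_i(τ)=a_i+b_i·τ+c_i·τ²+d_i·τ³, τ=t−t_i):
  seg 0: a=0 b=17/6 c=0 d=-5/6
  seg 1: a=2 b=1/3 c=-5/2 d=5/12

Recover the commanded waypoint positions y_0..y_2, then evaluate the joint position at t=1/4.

y_0=0 y_1=2 y_2=-4
S(1/4) = 89/128

y_0 = S_0(0) = a_0 = 0
y_1 = S_1(0) = a_1 = 2
y_2 = S_1(2) = -4
t_q=1/4 is in segment 0 (τ=1/4); S_0(τ)=89/128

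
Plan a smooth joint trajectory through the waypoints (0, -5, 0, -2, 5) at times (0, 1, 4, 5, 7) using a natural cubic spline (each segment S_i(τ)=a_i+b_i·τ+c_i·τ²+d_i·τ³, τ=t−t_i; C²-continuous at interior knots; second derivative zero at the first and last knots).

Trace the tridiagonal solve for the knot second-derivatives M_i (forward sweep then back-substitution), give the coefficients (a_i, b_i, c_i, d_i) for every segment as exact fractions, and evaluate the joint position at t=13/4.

Δ: Δ0=-5, Δ1=5/3, Δ2=-2, Δ3=7/2
row 1: diag=8, rhs=40; c'=3/8, d'=5
row 2: denom=8−3·3/8=55/8; d'=(-22−3·5)/(55/8)=-296/55
row 3: denom=6−1·8/55=322/55; d'=(33−1·-296/55)/(322/55)=2111/322
back: M3=2111/322
back: M2=-296/55−8/55·2111/322=-1020/161
back: M1=5−3/8·-1020/161=2375/322
M: M0=0, M1=2375/322, M2=-1020/161, M3=2111/322, M4=0
seg 0: a=0, c=M0/2=0, d=(M1−M0)/(6·1)=2375/1932, b=Δ0−h0·(2M0+M1)/6=-12035/1932
seg 1: a=-5, c=M1/2=2375/644, d=(M2−M1)/(6·3)=-4415/5796, b=Δ1−h1·(2M1+M2)/6=-2455/966
seg 2: a=0, c=M2/2=-510/161, d=(M3−M2)/(6·1)=593/276, b=Δ2−h2·(2M2+M3)/6=-1895/1932
seg 3: a=-2, c=M3/2=2111/644, d=(M4−M3)/(6·2)=-2111/3864, b=Δ3−h3·(2M3+M4)/6=-841/966
t_q=13/4 → seg 1, τ=9/4; S=-5+-2455/966·τ+2375/644·τ²+-4415/5796·τ³=-29875/41216

  seg 0: a=0 b=-12035/1932 c=0 d=2375/1932
  seg 1: a=-5 b=-2455/966 c=2375/644 d=-4415/5796
  seg 2: a=0 b=-1895/1932 c=-510/161 d=593/276
  seg 3: a=-2 b=-841/966 c=2111/644 d=-2111/3864
S(13/4) = -29875/41216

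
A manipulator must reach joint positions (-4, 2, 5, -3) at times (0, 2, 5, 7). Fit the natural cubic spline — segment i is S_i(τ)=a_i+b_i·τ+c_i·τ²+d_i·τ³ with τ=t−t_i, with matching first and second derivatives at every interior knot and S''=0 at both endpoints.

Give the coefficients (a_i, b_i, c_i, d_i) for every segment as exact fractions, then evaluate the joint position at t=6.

  seg 0: a=-4 b=283/91 c=0 d=-5/182
  seg 1: a=2 b=253/91 c=-15/91 d=-1/7
  seg 2: a=5 b=-188/91 c=-132/91 d=22/91
S(6) = 157/91

Δ: Δ0=3, Δ1=1, Δ2=-4
row 1: diag=10, rhs=-12; c'=3/10, d'=-6/5
row 2: denom=10−3·3/10=91/10; d'=(-30−3·-6/5)/(91/10)=-264/91
back: M2=-264/91
back: M1=-6/5−3/10·-264/91=-30/91
M: M0=0, M1=-30/91, M2=-264/91, M3=0
seg 0: a=-4, c=M0/2=0, d=(M1−M0)/(6·2)=-5/182, b=Δ0−h0·(2M0+M1)/6=283/91
seg 1: a=2, c=M1/2=-15/91, d=(M2−M1)/(6·3)=-1/7, b=Δ1−h1·(2M1+M2)/6=253/91
seg 2: a=5, c=M2/2=-132/91, d=(M3−M2)/(6·2)=22/91, b=Δ2−h2·(2M2+M3)/6=-188/91
t_q=6 → seg 2, τ=1; S=5+-188/91·τ+-132/91·τ²+22/91·τ³=157/91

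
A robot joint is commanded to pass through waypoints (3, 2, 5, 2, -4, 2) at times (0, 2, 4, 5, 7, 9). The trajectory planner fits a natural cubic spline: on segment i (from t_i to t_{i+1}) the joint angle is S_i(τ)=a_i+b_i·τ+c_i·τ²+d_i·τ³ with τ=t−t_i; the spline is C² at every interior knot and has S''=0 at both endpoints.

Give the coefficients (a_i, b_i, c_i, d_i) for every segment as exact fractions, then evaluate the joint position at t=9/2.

  seg 0: a=3 b=-13/9 c=0 d=17/72
  seg 1: a=2 b=25/18 c=17/12 d=-49/72
  seg 2: a=5 b=-10/9 c=-8/3 d=7/9
  seg 3: a=2 b=-37/9 c=-1/3 d=4/9
  seg 4: a=-4 b=-1/9 c=7/3 d=-7/18
S(9/2) = 31/8

Δ: Δ0=-1/2, Δ1=3/2, Δ2=-3, Δ3=-3, Δ4=3
row 1: diag=8, rhs=12; c'=1/4, d'=3/2
row 2: denom=6−2·1/4=11/2; d'=(-27−2·3/2)/(11/2)=-60/11
row 3: denom=6−1·2/11=64/11; d'=(0−1·-60/11)/(64/11)=15/16
row 4: denom=8−2·11/32=117/16; d'=(36−2·15/16)/(117/16)=14/3
back: M4=14/3
back: M3=15/16−11/32·14/3=-2/3
back: M2=-60/11−2/11·-2/3=-16/3
back: M1=3/2−1/4·-16/3=17/6
M: M0=0, M1=17/6, M2=-16/3, M3=-2/3, M4=14/3, M5=0
seg 0: a=3, c=M0/2=0, d=(M1−M0)/(6·2)=17/72, b=Δ0−h0·(2M0+M1)/6=-13/9
seg 1: a=2, c=M1/2=17/12, d=(M2−M1)/(6·2)=-49/72, b=Δ1−h1·(2M1+M2)/6=25/18
seg 2: a=5, c=M2/2=-8/3, d=(M3−M2)/(6·1)=7/9, b=Δ2−h2·(2M2+M3)/6=-10/9
seg 3: a=2, c=M3/2=-1/3, d=(M4−M3)/(6·2)=4/9, b=Δ3−h3·(2M3+M4)/6=-37/9
seg 4: a=-4, c=M4/2=7/3, d=(M5−M4)/(6·2)=-7/18, b=Δ4−h4·(2M4+M5)/6=-1/9
t_q=9/2 → seg 2, τ=1/2; S=5+-10/9·τ+-8/3·τ²+7/9·τ³=31/8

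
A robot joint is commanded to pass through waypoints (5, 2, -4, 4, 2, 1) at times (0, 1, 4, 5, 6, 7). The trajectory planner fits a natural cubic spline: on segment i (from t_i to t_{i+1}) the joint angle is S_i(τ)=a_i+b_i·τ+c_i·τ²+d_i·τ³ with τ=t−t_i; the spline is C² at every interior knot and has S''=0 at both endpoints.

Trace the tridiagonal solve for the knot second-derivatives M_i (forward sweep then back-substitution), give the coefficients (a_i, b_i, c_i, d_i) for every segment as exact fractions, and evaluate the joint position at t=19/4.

  seg 0: a=5 b=-1922/793 c=0 d=-457/793
  seg 1: a=2 b=-3293/793 c=-1371/793 d=1940/2379
  seg 2: a=-4 b=457/61 c=4449/793 d=-4046/793
  seg 3: a=4 b=2701/793 c=-7689/793 d=3402/793
  seg 4: a=2 b=-2471/793 c=2517/793 d=-839/793
S(19/4) = 66541/25376

Δ: Δ0=-3, Δ1=-2, Δ2=8, Δ3=-2, Δ4=-1
row 1: diag=8, rhs=6; c'=3/8, d'=3/4
row 2: denom=8−3·3/8=55/8; d'=(60−3·3/4)/(55/8)=42/5
row 3: denom=4−1·8/55=212/55; d'=(-60−1·42/5)/(212/55)=-1881/106
row 4: denom=4−1·55/212=793/212; d'=(6−1·-1881/106)/(793/212)=5034/793
back: M4=5034/793
back: M3=-1881/106−55/212·5034/793=-15378/793
back: M2=42/5−8/55·-15378/793=8898/793
back: M1=3/4−3/8·8898/793=-2742/793
M: M0=0, M1=-2742/793, M2=8898/793, M3=-15378/793, M4=5034/793, M5=0
seg 0: a=5, c=M0/2=0, d=(M1−M0)/(6·1)=-457/793, b=Δ0−h0·(2M0+M1)/6=-1922/793
seg 1: a=2, c=M1/2=-1371/793, d=(M2−M1)/(6·3)=1940/2379, b=Δ1−h1·(2M1+M2)/6=-3293/793
seg 2: a=-4, c=M2/2=4449/793, d=(M3−M2)/(6·1)=-4046/793, b=Δ2−h2·(2M2+M3)/6=457/61
seg 3: a=4, c=M3/2=-7689/793, d=(M4−M3)/(6·1)=3402/793, b=Δ3−h3·(2M3+M4)/6=2701/793
seg 4: a=2, c=M4/2=2517/793, d=(M5−M4)/(6·1)=-839/793, b=Δ4−h4·(2M4+M5)/6=-2471/793
t_q=19/4 → seg 2, τ=3/4; S=-4+457/61·τ+4449/793·τ²+-4046/793·τ³=66541/25376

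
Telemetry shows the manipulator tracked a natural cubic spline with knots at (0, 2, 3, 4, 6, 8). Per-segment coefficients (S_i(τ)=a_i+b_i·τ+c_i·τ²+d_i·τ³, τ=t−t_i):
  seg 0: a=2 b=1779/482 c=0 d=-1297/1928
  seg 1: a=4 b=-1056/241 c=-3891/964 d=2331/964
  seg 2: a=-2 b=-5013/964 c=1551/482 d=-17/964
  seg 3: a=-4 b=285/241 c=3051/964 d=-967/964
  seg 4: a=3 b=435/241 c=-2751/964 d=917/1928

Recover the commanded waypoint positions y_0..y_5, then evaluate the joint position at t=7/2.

y_0=2 y_1=4 y_2=-2 y_3=-4 y_4=3 y_5=-1
S(7/2) = -29289/7712

y_0 = S_0(0) = a_0 = 2
y_1 = S_1(0) = a_1 = 4
y_2 = S_2(0) = a_2 = -2
y_3 = S_3(0) = a_3 = -4
y_4 = S_4(0) = a_4 = 3
y_5 = S_4(2) = -1
t_q=7/2 is in segment 2 (τ=1/2); S_2(τ)=-29289/7712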